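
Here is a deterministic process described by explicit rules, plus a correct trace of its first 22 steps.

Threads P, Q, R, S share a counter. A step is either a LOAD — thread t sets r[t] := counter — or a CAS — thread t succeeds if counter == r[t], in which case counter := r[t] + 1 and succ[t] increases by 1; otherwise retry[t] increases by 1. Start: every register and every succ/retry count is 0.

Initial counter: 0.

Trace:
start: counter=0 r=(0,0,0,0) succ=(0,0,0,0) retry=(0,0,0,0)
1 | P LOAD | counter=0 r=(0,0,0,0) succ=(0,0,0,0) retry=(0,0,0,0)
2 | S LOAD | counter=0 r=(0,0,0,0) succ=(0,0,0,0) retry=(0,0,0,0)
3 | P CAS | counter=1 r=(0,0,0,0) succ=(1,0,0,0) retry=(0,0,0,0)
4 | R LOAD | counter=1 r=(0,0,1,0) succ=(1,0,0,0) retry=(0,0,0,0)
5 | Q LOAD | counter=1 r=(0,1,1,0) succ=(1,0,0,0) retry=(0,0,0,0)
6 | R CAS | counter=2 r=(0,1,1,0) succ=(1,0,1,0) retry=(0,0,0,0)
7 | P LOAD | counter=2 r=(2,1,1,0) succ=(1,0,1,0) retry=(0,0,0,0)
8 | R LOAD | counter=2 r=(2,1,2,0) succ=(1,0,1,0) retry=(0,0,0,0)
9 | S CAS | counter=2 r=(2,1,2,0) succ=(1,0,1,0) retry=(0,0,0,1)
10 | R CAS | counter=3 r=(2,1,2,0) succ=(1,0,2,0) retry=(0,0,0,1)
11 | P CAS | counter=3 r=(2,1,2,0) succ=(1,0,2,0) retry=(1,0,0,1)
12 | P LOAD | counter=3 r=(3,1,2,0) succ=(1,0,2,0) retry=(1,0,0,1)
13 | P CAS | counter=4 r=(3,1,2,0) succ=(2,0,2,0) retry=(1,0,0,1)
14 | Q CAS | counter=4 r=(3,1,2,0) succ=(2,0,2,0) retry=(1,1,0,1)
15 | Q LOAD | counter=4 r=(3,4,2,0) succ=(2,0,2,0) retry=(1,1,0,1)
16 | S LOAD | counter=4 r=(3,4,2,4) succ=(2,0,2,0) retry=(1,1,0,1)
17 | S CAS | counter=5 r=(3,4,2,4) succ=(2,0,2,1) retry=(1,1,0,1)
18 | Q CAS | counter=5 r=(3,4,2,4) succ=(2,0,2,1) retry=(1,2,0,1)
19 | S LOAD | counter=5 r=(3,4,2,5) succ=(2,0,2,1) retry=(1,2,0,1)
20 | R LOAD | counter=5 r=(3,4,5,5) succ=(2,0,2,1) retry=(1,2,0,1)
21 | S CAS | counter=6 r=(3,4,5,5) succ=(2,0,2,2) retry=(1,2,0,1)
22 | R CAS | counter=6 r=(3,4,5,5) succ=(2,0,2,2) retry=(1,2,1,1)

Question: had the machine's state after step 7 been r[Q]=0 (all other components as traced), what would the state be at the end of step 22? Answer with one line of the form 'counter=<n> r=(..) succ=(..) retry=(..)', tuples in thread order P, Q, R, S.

counter=6 r=(3,4,5,5) succ=(2,0,2,2) retry=(1,2,1,1)

state after step 7 := counter=2 r=(2,0,1,0) succ=(1,0,1,0) retry=(0,0,0,0)
8 | R LOAD | counter=2 r=(2,0,2,0) succ=(1,0,1,0) retry=(0,0,0,0)
9 | S CAS | counter=2 r=(2,0,2,0) succ=(1,0,1,0) retry=(0,0,0,1)
10 | R CAS | counter=3 r=(2,0,2,0) succ=(1,0,2,0) retry=(0,0,0,1)
11 | P CAS | counter=3 r=(2,0,2,0) succ=(1,0,2,0) retry=(1,0,0,1)
12 | P LOAD | counter=3 r=(3,0,2,0) succ=(1,0,2,0) retry=(1,0,0,1)
13 | P CAS | counter=4 r=(3,0,2,0) succ=(2,0,2,0) retry=(1,0,0,1)
14 | Q CAS | counter=4 r=(3,0,2,0) succ=(2,0,2,0) retry=(1,1,0,1)
15 | Q LOAD | counter=4 r=(3,4,2,0) succ=(2,0,2,0) retry=(1,1,0,1)
16 | S LOAD | counter=4 r=(3,4,2,4) succ=(2,0,2,0) retry=(1,1,0,1)
17 | S CAS | counter=5 r=(3,4,2,4) succ=(2,0,2,1) retry=(1,1,0,1)
18 | Q CAS | counter=5 r=(3,4,2,4) succ=(2,0,2,1) retry=(1,2,0,1)
19 | S LOAD | counter=5 r=(3,4,2,5) succ=(2,0,2,1) retry=(1,2,0,1)
20 | R LOAD | counter=5 r=(3,4,5,5) succ=(2,0,2,1) retry=(1,2,0,1)
21 | S CAS | counter=6 r=(3,4,5,5) succ=(2,0,2,2) retry=(1,2,0,1)
22 | R CAS | counter=6 r=(3,4,5,5) succ=(2,0,2,2) retry=(1,2,1,1)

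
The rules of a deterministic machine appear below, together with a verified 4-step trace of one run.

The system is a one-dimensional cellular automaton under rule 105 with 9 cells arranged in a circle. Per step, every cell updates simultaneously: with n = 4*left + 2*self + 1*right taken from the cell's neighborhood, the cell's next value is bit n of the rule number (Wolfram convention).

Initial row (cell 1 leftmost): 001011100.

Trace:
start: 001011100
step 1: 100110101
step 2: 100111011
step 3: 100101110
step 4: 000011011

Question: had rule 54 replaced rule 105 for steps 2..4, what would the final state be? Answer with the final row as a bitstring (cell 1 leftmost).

011001010

(re-executing steps 2..4 under rule 54; state before step 2: 100110101)
step 2: 011001110
step 3: 100110001
step 4: 011001010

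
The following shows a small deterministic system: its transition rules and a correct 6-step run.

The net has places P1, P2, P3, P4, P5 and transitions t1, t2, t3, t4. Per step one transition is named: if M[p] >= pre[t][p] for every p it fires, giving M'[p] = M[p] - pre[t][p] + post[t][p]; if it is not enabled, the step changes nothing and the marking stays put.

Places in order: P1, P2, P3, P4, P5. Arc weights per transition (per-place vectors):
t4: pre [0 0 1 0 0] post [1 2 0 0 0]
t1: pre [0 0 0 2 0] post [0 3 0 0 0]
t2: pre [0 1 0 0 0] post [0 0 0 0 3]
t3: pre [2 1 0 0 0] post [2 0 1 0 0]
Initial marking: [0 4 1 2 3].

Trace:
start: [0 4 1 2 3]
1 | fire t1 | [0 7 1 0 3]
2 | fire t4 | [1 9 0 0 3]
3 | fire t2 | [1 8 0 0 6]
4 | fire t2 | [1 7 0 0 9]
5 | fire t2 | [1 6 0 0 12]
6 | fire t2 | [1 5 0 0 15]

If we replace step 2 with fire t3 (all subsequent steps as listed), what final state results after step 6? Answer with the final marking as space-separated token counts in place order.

(re-executing from step 2 with the substitution; state before step 2: [0 7 1 0 3])
2 | fire t3 | [0 7 1 0 3]
3 | fire t2 | [0 6 1 0 6]
4 | fire t2 | [0 5 1 0 9]
5 | fire t2 | [0 4 1 0 12]
6 | fire t2 | [0 3 1 0 15]

0 3 1 0 15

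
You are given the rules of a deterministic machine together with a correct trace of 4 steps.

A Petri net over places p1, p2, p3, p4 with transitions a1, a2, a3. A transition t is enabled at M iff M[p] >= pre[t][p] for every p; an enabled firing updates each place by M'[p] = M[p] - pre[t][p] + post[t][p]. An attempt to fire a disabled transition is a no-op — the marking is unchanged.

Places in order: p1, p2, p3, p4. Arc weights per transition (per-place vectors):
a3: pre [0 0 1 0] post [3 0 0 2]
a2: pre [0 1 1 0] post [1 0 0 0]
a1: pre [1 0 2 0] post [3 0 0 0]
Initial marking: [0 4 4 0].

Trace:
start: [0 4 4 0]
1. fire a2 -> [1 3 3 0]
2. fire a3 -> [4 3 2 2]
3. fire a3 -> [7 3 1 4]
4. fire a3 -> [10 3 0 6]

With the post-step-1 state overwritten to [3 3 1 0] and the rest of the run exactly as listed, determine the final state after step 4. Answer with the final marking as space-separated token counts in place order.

6 3 0 2

state after step 1 := [3 3 1 0]
2. fire a3 -> [6 3 0 2]
3. fire a3 -> [6 3 0 2]
4. fire a3 -> [6 3 0 2]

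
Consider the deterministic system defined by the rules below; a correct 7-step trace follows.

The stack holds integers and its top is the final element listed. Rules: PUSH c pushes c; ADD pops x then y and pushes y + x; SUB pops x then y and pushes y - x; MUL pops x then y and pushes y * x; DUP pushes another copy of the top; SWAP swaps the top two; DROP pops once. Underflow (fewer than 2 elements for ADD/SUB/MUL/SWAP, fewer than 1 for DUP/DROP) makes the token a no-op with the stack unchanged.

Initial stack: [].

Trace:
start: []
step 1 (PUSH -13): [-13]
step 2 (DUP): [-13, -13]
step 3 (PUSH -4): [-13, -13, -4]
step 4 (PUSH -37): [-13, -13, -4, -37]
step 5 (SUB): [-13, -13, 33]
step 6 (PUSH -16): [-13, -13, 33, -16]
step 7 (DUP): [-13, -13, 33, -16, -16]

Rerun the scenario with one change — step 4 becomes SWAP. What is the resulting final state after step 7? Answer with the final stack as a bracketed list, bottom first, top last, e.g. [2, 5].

(re-executing from step 4 with the substitution; state before step 4: [-13, -13, -4])
step 4 (SWAP): [-13, -4, -13]
step 5 (SUB): [-13, 9]
step 6 (PUSH -16): [-13, 9, -16]
step 7 (DUP): [-13, 9, -16, -16]

[-13, 9, -16, -16]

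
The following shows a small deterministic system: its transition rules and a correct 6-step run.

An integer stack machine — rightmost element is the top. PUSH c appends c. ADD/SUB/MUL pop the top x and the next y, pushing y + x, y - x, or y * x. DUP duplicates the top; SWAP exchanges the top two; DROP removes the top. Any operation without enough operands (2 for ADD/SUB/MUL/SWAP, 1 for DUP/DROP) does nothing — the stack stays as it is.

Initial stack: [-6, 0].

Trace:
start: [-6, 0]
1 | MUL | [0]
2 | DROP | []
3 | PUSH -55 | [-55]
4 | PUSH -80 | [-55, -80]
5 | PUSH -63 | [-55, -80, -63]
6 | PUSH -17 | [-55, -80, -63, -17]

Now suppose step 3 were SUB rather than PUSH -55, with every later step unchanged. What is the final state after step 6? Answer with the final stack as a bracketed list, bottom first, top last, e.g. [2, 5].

(re-executing from step 3 with the substitution; state before step 3: [])
3 | SUB | []
4 | PUSH -80 | [-80]
5 | PUSH -63 | [-80, -63]
6 | PUSH -17 | [-80, -63, -17]

[-80, -63, -17]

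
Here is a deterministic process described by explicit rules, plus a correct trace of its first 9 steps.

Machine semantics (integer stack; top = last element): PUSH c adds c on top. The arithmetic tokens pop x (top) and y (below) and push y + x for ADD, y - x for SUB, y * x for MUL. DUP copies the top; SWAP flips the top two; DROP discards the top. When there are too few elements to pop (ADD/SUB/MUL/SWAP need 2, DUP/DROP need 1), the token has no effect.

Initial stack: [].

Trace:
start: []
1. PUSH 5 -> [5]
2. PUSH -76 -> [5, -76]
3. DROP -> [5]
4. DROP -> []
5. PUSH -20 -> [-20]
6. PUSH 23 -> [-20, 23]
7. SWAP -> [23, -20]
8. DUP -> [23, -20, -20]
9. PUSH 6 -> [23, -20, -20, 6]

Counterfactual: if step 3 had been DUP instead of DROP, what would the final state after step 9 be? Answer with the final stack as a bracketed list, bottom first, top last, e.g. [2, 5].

[5, -76, 23, -20, -20, 6]

(re-executing from step 3 with the substitution; state before step 3: [5, -76])
3. DUP -> [5, -76, -76]
4. DROP -> [5, -76]
5. PUSH -20 -> [5, -76, -20]
6. PUSH 23 -> [5, -76, -20, 23]
7. SWAP -> [5, -76, 23, -20]
8. DUP -> [5, -76, 23, -20, -20]
9. PUSH 6 -> [5, -76, 23, -20, -20, 6]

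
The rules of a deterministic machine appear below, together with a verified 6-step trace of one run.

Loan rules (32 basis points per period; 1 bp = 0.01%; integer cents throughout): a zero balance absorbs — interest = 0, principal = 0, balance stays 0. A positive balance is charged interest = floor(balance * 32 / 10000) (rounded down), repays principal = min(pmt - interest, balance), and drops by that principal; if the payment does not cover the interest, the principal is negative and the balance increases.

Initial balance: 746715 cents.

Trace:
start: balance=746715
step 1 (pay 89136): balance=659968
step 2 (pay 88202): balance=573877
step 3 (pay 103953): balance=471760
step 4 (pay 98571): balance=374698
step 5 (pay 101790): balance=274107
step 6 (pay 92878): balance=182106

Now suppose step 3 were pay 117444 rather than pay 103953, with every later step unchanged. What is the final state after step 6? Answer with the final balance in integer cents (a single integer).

168484

(re-executing from step 3 with the substitution; state before step 3: balance=573877)
step 3 (pay 117444): balance=458269
step 4 (pay 98571): balance=361164
step 5 (pay 101790): balance=260529
step 6 (pay 92878): balance=168484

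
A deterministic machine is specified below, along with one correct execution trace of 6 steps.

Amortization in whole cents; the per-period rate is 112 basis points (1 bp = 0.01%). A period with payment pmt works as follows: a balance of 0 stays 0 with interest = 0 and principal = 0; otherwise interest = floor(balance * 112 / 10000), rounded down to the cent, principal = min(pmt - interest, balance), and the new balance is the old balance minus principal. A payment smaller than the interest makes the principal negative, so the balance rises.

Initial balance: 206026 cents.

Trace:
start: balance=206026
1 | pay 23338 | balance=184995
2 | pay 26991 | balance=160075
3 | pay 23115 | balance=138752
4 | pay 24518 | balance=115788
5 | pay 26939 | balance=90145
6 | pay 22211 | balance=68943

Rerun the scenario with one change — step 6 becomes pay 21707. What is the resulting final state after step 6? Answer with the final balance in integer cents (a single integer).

(re-executing from step 6 with the substitution; state before step 6: balance=90145)
6 | pay 21707 | balance=69447

69447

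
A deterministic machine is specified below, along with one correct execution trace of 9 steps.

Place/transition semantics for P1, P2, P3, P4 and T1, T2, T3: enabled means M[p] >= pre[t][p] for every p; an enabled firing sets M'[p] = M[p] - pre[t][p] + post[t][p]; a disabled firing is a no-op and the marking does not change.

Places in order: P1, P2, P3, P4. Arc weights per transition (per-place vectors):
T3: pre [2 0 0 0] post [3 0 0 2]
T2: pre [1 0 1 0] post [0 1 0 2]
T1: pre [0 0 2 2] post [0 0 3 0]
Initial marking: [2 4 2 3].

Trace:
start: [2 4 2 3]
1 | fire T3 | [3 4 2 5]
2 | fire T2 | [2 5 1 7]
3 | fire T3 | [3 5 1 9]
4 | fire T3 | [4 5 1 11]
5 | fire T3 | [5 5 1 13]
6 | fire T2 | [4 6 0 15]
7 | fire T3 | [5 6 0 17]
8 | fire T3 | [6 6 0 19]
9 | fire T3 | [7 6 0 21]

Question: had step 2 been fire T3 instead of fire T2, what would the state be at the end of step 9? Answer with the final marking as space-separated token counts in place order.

(re-executing from step 2 with the substitution; state before step 2: [3 4 2 5])
2 | fire T3 | [4 4 2 7]
3 | fire T3 | [5 4 2 9]
4 | fire T3 | [6 4 2 11]
5 | fire T3 | [7 4 2 13]
6 | fire T2 | [6 5 1 15]
7 | fire T3 | [7 5 1 17]
8 | fire T3 | [8 5 1 19]
9 | fire T3 | [9 5 1 21]

9 5 1 21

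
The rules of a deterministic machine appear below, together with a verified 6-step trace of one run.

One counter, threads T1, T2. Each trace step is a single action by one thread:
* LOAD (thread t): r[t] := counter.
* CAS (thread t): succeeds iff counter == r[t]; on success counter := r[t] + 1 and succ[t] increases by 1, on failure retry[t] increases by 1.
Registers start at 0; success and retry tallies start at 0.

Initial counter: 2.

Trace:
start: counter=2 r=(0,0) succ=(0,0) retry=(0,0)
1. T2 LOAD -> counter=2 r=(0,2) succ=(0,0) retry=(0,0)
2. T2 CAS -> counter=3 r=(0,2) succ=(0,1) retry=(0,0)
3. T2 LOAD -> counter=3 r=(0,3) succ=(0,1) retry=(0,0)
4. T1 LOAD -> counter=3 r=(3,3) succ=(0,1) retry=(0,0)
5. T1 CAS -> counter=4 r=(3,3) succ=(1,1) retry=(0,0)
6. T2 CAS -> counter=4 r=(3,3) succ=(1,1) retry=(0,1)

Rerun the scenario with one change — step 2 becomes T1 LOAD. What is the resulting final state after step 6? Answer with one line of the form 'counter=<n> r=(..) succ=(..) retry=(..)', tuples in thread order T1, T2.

(re-executing from step 2 with the substitution; state before step 2: counter=2 r=(0,2) succ=(0,0) retry=(0,0))
2. T1 LOAD -> counter=2 r=(2,2) succ=(0,0) retry=(0,0)
3. T2 LOAD -> counter=2 r=(2,2) succ=(0,0) retry=(0,0)
4. T1 LOAD -> counter=2 r=(2,2) succ=(0,0) retry=(0,0)
5. T1 CAS -> counter=3 r=(2,2) succ=(1,0) retry=(0,0)
6. T2 CAS -> counter=3 r=(2,2) succ=(1,0) retry=(0,1)

counter=3 r=(2,2) succ=(1,0) retry=(0,1)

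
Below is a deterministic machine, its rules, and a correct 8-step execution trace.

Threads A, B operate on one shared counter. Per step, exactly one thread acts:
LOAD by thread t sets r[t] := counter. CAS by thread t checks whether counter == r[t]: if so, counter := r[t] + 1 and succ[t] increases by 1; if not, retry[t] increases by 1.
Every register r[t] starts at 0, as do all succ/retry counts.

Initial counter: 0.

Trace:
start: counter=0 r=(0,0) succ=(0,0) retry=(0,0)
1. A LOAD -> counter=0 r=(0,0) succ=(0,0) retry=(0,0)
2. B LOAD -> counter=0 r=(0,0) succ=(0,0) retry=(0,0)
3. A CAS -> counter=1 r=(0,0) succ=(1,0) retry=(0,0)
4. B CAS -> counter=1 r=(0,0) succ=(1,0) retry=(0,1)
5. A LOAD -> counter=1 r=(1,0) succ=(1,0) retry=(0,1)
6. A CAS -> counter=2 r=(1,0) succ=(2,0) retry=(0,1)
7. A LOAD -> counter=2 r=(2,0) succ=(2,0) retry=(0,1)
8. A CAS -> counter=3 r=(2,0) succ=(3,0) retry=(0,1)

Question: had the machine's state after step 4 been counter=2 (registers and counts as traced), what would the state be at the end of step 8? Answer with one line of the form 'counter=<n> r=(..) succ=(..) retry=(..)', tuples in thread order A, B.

counter=4 r=(3,0) succ=(3,0) retry=(0,1)

state after step 4 := counter=2 r=(0,0) succ=(1,0) retry=(0,1)
5. A LOAD -> counter=2 r=(2,0) succ=(1,0) retry=(0,1)
6. A CAS -> counter=3 r=(2,0) succ=(2,0) retry=(0,1)
7. A LOAD -> counter=3 r=(3,0) succ=(2,0) retry=(0,1)
8. A CAS -> counter=4 r=(3,0) succ=(3,0) retry=(0,1)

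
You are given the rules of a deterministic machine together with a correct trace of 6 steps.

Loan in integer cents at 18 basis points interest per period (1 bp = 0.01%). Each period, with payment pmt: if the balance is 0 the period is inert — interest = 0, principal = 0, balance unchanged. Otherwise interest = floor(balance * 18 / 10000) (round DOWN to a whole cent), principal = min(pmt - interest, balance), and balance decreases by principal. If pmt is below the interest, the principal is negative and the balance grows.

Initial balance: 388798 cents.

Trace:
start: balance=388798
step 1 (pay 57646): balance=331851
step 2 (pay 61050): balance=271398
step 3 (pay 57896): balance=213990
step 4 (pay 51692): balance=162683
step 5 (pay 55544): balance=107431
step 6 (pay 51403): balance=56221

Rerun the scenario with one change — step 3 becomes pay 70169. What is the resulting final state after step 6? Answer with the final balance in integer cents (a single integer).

(re-executing from step 3 with the substitution; state before step 3: balance=271398)
step 3 (pay 70169): balance=201717
step 4 (pay 51692): balance=150388
step 5 (pay 55544): balance=95114
step 6 (pay 51403): balance=43882

43882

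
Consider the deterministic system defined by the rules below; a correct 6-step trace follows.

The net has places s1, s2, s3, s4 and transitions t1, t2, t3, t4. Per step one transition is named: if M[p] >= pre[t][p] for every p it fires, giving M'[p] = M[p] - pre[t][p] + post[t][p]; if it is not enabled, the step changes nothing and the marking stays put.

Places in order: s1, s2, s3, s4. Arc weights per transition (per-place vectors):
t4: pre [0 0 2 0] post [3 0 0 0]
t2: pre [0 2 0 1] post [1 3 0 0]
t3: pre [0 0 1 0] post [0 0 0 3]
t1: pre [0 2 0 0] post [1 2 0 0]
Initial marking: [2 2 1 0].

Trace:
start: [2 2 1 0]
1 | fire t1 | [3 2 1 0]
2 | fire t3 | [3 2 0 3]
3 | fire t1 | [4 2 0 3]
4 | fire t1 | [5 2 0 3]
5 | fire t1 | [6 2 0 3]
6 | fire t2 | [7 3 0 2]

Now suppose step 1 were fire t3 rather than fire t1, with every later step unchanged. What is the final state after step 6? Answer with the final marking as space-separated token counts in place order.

6 3 0 2

(re-executing from step 1 with the substitution; state before step 1: [2 2 1 0])
1 | fire t3 | [2 2 0 3]
2 | fire t3 | [2 2 0 3]
3 | fire t1 | [3 2 0 3]
4 | fire t1 | [4 2 0 3]
5 | fire t1 | [5 2 0 3]
6 | fire t2 | [6 3 0 2]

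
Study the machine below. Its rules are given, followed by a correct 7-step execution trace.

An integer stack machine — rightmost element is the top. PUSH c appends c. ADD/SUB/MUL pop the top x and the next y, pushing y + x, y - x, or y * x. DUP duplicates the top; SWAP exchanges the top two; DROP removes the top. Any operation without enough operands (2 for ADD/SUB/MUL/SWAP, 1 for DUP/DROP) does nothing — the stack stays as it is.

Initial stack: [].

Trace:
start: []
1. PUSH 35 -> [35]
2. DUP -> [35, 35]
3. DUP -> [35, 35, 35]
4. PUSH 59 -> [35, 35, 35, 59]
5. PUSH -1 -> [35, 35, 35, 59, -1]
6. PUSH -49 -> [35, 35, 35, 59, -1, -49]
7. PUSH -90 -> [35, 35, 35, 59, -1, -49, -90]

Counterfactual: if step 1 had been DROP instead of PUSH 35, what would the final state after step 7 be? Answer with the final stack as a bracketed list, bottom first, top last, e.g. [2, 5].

(re-executing from step 1 with the substitution; state before step 1: [])
1. DROP -> []
2. DUP -> []
3. DUP -> []
4. PUSH 59 -> [59]
5. PUSH -1 -> [59, -1]
6. PUSH -49 -> [59, -1, -49]
7. PUSH -90 -> [59, -1, -49, -90]

[59, -1, -49, -90]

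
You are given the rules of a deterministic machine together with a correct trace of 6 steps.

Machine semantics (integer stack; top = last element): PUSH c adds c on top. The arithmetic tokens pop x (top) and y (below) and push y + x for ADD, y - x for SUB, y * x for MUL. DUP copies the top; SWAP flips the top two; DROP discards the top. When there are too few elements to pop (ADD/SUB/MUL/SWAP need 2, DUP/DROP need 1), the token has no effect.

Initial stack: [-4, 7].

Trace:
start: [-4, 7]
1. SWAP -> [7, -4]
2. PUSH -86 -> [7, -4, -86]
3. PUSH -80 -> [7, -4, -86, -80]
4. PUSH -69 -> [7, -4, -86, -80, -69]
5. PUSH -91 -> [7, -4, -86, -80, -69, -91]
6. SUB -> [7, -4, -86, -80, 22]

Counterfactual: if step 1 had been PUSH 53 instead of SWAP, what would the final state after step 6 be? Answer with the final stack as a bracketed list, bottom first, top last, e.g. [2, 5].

[-4, 7, 53, -86, -80, 22]

(re-executing from step 1 with the substitution; state before step 1: [-4, 7])
1. PUSH 53 -> [-4, 7, 53]
2. PUSH -86 -> [-4, 7, 53, -86]
3. PUSH -80 -> [-4, 7, 53, -86, -80]
4. PUSH -69 -> [-4, 7, 53, -86, -80, -69]
5. PUSH -91 -> [-4, 7, 53, -86, -80, -69, -91]
6. SUB -> [-4, 7, 53, -86, -80, 22]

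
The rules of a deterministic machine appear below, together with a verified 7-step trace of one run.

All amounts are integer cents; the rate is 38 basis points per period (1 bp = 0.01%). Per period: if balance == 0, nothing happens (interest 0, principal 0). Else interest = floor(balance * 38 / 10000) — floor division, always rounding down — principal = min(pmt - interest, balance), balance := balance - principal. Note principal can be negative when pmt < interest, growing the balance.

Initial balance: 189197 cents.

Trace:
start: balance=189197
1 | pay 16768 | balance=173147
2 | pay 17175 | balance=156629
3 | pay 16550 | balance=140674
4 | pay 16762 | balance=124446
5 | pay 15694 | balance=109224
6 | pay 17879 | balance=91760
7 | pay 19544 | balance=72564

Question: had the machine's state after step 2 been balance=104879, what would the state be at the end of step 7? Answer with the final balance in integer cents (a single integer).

19824

state after step 2 := balance=104879
3 | pay 16550 | balance=88727
4 | pay 16762 | balance=72302
5 | pay 15694 | balance=56882
6 | pay 17879 | balance=39219
7 | pay 19544 | balance=19824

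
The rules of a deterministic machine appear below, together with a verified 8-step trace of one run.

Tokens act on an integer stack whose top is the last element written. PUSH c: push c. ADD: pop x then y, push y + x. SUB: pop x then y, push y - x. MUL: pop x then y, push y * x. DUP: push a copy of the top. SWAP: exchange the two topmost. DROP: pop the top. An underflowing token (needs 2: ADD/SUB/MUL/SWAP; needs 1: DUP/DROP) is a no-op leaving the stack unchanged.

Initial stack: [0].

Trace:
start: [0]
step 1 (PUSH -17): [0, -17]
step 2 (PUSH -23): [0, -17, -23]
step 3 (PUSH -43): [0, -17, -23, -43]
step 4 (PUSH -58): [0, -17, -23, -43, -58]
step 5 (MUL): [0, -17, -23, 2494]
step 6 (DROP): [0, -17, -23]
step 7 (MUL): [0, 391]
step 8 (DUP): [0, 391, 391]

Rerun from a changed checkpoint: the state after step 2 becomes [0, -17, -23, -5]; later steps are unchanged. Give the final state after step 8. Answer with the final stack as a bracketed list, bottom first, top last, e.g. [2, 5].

state after step 2 := [0, -17, -23, -5]
step 3 (PUSH -43): [0, -17, -23, -5, -43]
step 4 (PUSH -58): [0, -17, -23, -5, -43, -58]
step 5 (MUL): [0, -17, -23, -5, 2494]
step 6 (DROP): [0, -17, -23, -5]
step 7 (MUL): [0, -17, 115]
step 8 (DUP): [0, -17, 115, 115]

[0, -17, 115, 115]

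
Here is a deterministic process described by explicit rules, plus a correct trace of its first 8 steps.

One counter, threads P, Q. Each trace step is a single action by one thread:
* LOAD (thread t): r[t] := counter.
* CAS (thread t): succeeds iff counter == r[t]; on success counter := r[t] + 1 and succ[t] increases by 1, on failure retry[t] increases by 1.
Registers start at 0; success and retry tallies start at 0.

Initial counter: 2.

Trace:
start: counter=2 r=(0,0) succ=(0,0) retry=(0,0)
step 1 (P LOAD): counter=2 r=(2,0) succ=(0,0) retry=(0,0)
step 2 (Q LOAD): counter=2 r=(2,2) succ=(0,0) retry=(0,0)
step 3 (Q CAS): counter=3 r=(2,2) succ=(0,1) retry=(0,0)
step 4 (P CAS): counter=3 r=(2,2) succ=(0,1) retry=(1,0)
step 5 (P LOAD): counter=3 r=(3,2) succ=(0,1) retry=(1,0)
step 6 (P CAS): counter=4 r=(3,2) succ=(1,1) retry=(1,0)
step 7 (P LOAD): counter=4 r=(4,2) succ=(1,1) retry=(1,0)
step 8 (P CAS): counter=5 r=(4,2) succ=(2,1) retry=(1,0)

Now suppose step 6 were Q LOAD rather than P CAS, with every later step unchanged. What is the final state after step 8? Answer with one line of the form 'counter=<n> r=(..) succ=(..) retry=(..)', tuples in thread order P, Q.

counter=4 r=(3,3) succ=(1,1) retry=(1,0)

(re-executing from step 6 with the substitution; state before step 6: counter=3 r=(3,2) succ=(0,1) retry=(1,0))
step 6 (Q LOAD): counter=3 r=(3,3) succ=(0,1) retry=(1,0)
step 7 (P LOAD): counter=3 r=(3,3) succ=(0,1) retry=(1,0)
step 8 (P CAS): counter=4 r=(3,3) succ=(1,1) retry=(1,0)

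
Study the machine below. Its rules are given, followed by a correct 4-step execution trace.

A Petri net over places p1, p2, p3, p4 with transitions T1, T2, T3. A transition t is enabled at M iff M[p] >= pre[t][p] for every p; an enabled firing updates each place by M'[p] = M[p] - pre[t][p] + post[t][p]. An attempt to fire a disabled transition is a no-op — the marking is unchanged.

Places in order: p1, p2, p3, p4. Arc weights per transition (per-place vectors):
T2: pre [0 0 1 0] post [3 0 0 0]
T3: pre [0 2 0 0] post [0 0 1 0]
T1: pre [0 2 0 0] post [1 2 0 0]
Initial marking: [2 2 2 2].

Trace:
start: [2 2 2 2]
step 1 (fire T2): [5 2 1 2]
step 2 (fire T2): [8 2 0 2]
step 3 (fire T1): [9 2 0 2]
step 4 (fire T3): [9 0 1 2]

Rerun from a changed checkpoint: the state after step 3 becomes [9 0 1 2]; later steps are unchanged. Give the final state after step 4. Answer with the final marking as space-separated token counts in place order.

state after step 3 := [9 0 1 2]
step 4 (fire T3): [9 0 1 2]

9 0 1 2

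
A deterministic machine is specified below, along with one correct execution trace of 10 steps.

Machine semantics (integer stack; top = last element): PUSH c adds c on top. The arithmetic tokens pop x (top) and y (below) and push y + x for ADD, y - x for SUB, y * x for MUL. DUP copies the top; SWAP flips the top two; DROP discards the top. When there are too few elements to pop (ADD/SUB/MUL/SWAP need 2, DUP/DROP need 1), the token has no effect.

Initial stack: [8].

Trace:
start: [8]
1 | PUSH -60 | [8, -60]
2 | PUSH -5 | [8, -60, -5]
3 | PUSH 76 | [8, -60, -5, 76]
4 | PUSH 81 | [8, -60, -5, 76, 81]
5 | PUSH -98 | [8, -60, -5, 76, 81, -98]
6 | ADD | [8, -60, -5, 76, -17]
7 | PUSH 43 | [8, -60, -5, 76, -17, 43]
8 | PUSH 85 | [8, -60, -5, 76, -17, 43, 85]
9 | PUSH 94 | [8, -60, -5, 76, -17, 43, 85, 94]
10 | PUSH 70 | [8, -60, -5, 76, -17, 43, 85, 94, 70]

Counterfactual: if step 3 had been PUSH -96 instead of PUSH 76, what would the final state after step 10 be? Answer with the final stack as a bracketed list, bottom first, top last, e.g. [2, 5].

(re-executing from step 3 with the substitution; state before step 3: [8, -60, -5])
3 | PUSH -96 | [8, -60, -5, -96]
4 | PUSH 81 | [8, -60, -5, -96, 81]
5 | PUSH -98 | [8, -60, -5, -96, 81, -98]
6 | ADD | [8, -60, -5, -96, -17]
7 | PUSH 43 | [8, -60, -5, -96, -17, 43]
8 | PUSH 85 | [8, -60, -5, -96, -17, 43, 85]
9 | PUSH 94 | [8, -60, -5, -96, -17, 43, 85, 94]
10 | PUSH 70 | [8, -60, -5, -96, -17, 43, 85, 94, 70]

[8, -60, -5, -96, -17, 43, 85, 94, 70]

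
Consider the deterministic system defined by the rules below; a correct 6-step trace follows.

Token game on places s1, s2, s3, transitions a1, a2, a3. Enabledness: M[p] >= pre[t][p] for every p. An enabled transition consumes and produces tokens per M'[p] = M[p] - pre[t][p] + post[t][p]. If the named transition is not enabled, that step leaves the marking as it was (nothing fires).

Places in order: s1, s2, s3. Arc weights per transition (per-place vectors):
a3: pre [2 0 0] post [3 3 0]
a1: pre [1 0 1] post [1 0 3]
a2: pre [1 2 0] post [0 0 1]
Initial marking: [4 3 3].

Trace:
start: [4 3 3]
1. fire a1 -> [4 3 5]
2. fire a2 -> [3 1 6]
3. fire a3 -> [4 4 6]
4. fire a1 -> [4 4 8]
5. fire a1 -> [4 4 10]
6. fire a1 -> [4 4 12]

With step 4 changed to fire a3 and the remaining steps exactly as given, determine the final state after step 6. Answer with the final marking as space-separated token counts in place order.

5 7 10

(re-executing from step 4 with the substitution; state before step 4: [4 4 6])
4. fire a3 -> [5 7 6]
5. fire a1 -> [5 7 8]
6. fire a1 -> [5 7 10]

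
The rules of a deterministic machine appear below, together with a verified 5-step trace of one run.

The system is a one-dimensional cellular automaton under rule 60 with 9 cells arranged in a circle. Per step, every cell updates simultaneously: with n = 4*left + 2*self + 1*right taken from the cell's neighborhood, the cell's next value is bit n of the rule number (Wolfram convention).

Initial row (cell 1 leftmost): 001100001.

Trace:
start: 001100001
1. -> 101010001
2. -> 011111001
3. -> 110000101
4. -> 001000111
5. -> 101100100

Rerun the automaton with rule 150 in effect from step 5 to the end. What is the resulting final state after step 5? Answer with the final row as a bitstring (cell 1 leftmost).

111101010

(re-executing step 5 under rule 150; state before step 5: 001000111)
5. -> 111101010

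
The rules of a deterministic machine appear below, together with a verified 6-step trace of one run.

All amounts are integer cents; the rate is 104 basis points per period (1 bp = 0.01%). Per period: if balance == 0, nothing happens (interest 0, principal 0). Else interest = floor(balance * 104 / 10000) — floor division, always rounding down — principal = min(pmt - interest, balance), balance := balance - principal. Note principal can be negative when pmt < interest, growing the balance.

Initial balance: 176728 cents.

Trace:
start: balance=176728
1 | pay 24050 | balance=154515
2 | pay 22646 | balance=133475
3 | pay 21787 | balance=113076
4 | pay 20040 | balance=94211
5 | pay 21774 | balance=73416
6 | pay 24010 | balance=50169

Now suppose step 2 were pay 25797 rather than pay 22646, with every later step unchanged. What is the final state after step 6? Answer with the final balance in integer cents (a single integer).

(re-executing from step 2 with the substitution; state before step 2: balance=154515)
2 | pay 25797 | balance=130324
3 | pay 21787 | balance=109892
4 | pay 20040 | balance=90994
5 | pay 21774 | balance=70166
6 | pay 24010 | balance=46885

46885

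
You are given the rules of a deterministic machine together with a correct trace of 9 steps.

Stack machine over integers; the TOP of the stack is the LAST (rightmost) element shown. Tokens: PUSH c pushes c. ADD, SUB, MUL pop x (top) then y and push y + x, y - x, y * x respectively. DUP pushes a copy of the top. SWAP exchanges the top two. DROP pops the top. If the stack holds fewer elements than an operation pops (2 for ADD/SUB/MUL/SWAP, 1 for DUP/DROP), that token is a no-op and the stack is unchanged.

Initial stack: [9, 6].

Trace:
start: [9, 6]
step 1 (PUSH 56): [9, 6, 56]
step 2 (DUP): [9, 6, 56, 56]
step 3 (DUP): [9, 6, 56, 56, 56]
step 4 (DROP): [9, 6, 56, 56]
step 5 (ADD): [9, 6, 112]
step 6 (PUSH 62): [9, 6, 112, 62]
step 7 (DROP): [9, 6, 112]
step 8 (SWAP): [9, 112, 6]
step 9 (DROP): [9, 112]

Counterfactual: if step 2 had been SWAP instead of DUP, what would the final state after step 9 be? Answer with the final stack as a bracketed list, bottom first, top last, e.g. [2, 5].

(re-executing from step 2 with the substitution; state before step 2: [9, 6, 56])
step 2 (SWAP): [9, 56, 6]
step 3 (DUP): [9, 56, 6, 6]
step 4 (DROP): [9, 56, 6]
step 5 (ADD): [9, 62]
step 6 (PUSH 62): [9, 62, 62]
step 7 (DROP): [9, 62]
step 8 (SWAP): [62, 9]
step 9 (DROP): [62]

[62]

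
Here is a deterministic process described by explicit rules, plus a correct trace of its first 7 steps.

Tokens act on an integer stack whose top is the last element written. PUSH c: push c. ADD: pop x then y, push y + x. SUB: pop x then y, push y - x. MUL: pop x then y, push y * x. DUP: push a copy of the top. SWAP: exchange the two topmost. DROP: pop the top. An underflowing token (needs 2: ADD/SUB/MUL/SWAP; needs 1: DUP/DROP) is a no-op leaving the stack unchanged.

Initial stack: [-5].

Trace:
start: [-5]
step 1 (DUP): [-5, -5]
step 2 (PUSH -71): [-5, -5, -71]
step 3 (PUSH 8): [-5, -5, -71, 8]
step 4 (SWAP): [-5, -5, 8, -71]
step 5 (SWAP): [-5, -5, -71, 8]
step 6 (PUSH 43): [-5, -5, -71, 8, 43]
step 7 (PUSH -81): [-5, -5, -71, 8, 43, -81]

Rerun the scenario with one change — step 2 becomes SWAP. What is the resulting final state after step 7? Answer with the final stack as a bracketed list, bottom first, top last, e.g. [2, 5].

[-5, -5, 8, 43, -81]

(re-executing from step 2 with the substitution; state before step 2: [-5, -5])
step 2 (SWAP): [-5, -5]
step 3 (PUSH 8): [-5, -5, 8]
step 4 (SWAP): [-5, 8, -5]
step 5 (SWAP): [-5, -5, 8]
step 6 (PUSH 43): [-5, -5, 8, 43]
step 7 (PUSH -81): [-5, -5, 8, 43, -81]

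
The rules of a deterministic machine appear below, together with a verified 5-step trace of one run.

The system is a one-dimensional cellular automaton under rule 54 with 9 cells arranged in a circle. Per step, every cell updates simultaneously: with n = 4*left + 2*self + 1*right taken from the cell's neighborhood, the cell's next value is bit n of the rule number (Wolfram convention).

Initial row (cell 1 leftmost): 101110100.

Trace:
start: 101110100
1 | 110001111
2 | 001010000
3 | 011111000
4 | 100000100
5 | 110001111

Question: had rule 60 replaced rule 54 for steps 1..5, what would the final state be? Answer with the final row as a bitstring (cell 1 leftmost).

(re-executing steps 1..5 under rule 60; state before step 1: 101110100)
1 | 111001110
2 | 100101001
3 | 010111101
4 | 111100011
5 | 000010010

000010010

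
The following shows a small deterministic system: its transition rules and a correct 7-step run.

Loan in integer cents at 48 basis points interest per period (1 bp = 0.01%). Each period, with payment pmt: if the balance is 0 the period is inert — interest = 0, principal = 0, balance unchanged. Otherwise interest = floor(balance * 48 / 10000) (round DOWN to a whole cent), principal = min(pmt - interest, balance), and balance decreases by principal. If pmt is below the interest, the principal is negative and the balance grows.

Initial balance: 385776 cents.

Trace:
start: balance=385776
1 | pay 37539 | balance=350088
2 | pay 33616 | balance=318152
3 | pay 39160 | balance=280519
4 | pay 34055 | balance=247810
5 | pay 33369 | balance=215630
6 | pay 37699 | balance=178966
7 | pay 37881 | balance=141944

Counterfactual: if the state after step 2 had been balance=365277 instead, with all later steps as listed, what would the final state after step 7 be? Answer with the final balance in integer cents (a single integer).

state after step 2 := balance=365277
3 | pay 39160 | balance=327870
4 | pay 34055 | balance=295388
5 | pay 33369 | balance=263436
6 | pay 37699 | balance=227001
7 | pay 37881 | balance=190209

190209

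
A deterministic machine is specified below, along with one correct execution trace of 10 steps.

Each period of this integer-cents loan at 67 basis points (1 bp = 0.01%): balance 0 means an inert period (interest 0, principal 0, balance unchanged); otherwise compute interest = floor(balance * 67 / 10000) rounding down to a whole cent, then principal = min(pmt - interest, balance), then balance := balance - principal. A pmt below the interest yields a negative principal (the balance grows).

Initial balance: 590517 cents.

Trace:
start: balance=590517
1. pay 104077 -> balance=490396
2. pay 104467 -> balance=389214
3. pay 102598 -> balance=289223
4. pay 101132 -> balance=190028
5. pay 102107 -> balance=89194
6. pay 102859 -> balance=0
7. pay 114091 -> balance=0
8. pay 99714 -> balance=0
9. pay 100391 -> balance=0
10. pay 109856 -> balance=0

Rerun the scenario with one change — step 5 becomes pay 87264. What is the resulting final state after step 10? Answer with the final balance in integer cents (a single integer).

0

(re-executing from step 5 with the substitution; state before step 5: balance=190028)
5. pay 87264 -> balance=104037
6. pay 102859 -> balance=1875
7. pay 114091 -> balance=0
8. pay 99714 -> balance=0
9. pay 100391 -> balance=0
10. pay 109856 -> balance=0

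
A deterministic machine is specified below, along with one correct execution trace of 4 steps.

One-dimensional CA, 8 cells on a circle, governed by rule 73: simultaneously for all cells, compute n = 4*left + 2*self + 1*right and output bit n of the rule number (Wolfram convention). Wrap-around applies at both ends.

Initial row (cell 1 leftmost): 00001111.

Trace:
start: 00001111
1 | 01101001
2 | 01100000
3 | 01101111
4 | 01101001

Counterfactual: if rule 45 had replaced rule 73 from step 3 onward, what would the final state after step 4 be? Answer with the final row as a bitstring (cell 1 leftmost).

11001000

(re-executing steps 3..4 under rule 45; state before step 3: 01100000)
3 | 01001111
4 | 11001000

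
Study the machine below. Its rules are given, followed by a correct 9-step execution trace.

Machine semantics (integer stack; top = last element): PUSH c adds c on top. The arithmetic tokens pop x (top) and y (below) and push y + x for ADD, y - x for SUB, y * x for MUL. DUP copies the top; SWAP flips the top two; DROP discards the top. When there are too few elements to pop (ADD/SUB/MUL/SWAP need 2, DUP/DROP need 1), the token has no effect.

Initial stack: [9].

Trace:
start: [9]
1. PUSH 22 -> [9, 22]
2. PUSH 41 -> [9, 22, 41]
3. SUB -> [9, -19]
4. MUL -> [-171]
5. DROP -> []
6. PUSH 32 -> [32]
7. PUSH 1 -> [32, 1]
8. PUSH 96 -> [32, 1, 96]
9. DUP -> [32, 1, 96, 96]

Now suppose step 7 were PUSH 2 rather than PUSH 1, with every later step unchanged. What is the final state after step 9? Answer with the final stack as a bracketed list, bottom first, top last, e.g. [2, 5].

(re-executing from step 7 with the substitution; state before step 7: [32])
7. PUSH 2 -> [32, 2]
8. PUSH 96 -> [32, 2, 96]
9. DUP -> [32, 2, 96, 96]

[32, 2, 96, 96]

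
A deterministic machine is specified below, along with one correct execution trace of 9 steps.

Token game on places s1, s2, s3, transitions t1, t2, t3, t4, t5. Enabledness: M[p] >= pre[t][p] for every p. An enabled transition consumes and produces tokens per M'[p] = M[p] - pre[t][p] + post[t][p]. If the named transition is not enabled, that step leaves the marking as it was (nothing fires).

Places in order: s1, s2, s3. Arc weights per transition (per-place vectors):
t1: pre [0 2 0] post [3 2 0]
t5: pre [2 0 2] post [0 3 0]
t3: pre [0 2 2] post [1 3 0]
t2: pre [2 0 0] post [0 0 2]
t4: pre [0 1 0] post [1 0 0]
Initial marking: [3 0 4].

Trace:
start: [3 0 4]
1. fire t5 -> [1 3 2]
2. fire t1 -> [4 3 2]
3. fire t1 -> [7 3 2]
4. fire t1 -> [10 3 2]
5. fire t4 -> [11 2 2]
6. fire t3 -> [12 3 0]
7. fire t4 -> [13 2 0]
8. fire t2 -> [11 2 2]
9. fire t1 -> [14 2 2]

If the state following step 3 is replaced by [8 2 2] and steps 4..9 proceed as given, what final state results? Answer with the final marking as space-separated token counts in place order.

11 0 4

state after step 3 := [8 2 2]
4. fire t1 -> [11 2 2]
5. fire t4 -> [12 1 2]
6. fire t3 -> [12 1 2]
7. fire t4 -> [13 0 2]
8. fire t2 -> [11 0 4]
9. fire t1 -> [11 0 4]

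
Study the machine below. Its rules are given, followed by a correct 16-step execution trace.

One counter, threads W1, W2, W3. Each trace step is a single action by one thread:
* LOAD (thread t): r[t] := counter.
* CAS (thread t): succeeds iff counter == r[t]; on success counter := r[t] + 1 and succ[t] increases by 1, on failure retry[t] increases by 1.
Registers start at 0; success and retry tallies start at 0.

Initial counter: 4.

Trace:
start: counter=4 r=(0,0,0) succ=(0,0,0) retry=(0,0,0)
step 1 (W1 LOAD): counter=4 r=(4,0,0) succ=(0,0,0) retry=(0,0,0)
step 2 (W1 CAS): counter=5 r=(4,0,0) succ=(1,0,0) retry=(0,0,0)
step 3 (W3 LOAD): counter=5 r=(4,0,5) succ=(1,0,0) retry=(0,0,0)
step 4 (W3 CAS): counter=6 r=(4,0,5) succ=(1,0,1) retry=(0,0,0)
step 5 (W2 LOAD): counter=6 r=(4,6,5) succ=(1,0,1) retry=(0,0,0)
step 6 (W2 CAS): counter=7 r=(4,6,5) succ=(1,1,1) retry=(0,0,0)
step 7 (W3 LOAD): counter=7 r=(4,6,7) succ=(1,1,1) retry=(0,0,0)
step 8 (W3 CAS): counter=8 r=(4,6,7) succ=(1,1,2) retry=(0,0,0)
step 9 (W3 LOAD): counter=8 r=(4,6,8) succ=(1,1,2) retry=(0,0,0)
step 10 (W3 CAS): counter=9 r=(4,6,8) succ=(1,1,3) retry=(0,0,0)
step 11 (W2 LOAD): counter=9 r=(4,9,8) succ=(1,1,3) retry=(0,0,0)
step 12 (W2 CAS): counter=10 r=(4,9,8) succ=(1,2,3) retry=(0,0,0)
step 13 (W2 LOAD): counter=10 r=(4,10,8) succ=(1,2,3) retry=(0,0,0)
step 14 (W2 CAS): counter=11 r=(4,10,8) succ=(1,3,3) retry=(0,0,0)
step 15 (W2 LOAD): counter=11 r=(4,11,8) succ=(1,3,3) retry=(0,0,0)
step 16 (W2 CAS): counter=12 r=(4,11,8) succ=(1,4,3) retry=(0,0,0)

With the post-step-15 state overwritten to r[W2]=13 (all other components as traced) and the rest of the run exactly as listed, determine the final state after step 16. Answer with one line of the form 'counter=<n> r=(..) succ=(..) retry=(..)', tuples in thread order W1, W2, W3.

counter=11 r=(4,13,8) succ=(1,3,3) retry=(0,1,0)

state after step 15 := counter=11 r=(4,13,8) succ=(1,3,3) retry=(0,0,0)
step 16 (W2 CAS): counter=11 r=(4,13,8) succ=(1,3,3) retry=(0,1,0)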